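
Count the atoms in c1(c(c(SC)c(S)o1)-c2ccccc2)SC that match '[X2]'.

4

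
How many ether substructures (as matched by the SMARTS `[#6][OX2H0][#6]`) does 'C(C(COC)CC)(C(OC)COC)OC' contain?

4

[#6][OX2H0][#6] is the SMARTS for an ether: an aliphatic oxygen bridging two carbons with no H on the oxygen.
The molecule carries 4 separate instances of a methoxy ether (-OCH3) meeting every constraint; each maps to a distinct set of atoms, giving 4 matches.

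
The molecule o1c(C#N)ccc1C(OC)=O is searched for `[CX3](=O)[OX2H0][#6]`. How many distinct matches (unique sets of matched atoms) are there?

1

[CX3](=O)[OX2H0][#6] is the SMARTS for an ester: a carbonyl carbon bonded to an oxygen that is itself bonded to carbon (no H on that O).
Exactly one fragment in the molecule meets all constraints, giving 1 match.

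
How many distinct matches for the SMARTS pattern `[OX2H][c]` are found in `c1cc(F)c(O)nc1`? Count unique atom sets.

1

[OX2H][c] is the SMARTS for a phenol: a hydroxyl oxygen attached to an aromatic carbon.
Exactly one fragment in the molecule meets all constraints, giving 1 match.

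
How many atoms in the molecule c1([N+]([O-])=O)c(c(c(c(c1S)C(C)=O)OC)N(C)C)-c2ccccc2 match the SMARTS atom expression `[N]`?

2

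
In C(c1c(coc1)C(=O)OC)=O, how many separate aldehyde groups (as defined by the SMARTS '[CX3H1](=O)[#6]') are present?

1

[CX3H1](=O)[#6] is the SMARTS for an aldehyde: an sp2 carbon with one H, double-bonded to O and single-bonded to carbon.
Exactly one fragment in the molecule meets all constraints, giving 1 match.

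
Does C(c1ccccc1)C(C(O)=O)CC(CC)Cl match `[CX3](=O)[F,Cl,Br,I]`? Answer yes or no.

No

The pattern [CX3](=O)[F,Cl,Br,I] describes a carbonyl carbon bonded to a halogen — an acyl halide.
The closest candidate here is a chloro substituent, but the Cl is not on a carbonyl carbon. No other fragment satisfies the full query, so there is no match.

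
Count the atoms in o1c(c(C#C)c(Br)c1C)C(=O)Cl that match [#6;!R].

4

Check the 12 heavy atoms by environment: 1× o (aromatic, in 5-ring) → no; 4× c (aromatic, in 5-ring) → no; 4× C (acyclic) → match; 1× Br (acyclic) → no; 1× O (acyclic) → no; 1× Cl (acyclic) → no.
That gives 4 matching atoms.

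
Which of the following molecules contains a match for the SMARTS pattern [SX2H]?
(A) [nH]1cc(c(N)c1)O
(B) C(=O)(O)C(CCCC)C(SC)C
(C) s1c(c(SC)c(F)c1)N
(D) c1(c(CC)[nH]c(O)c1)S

D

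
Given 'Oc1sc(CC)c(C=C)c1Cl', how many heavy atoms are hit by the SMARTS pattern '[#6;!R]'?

The query [#6;!R] means: carbon not in any ring.
Check the 11 heavy atoms by environment: 1× s (aromatic, in 5-ring) → no; 4× c (aromatic, in 5-ring) → no; 4× C (acyclic) → match; 1× Cl (acyclic) → no; 1× O (acyclic) → no.
That gives 4 matching atoms.

4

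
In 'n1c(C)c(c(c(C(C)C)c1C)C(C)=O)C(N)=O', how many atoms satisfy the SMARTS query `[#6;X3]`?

7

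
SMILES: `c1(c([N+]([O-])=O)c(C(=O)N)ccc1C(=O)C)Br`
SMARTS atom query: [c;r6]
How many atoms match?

The query [c;r6] means: aromatic carbon that belongs to a six-membered ring.
Check the 16 heavy atoms by environment: 6× c (aromatic, in 6-ring) → match; 1× Br (acyclic) → no; 3× C (acyclic) → no; 3× O (acyclic) → no; 1× N (acyclic) → no; 1× N (charge +1, acyclic) → no; 1× O (charge -1, acyclic) → no.
That gives 6 matching atoms.

6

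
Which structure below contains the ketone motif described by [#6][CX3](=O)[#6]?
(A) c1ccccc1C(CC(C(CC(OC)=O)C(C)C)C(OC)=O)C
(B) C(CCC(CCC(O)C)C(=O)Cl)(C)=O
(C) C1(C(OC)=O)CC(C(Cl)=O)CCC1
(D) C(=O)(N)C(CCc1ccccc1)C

B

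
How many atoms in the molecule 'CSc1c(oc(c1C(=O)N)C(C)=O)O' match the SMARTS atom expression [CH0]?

Check the 14 heavy atoms by environment: 1× o (aromatic, H0) → no; 4× c (aromatic, H0) → no; 2× C (H0) → match; 2× O (H0) → no; 1× N (H2) → no; 1× S (H0) → no; 2× C (H3) → no; 1× O (H1) → no.
That gives 2 matching atoms.

2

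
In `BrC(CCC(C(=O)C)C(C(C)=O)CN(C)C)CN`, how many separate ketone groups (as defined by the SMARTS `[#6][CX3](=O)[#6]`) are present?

2

[#6][CX3](=O)[#6] is the SMARTS for a ketone: a carbonyl carbon (no H) flanked by two carbons.
The molecule carries 2 separate instances of an acetyl/ketone group (-C(=O)CH3) meeting every constraint; each maps to a distinct set of atoms, giving 2 matches.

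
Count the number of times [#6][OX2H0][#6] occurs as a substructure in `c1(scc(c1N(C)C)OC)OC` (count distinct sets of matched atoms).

2

[#6][OX2H0][#6] is the SMARTS for an ether: an aliphatic oxygen bridging two carbons with no H on the oxygen.
The molecule carries 2 separate instances of a methoxy ether (-OCH3) meeting every constraint; each maps to a distinct set of atoms, giving 2 matches.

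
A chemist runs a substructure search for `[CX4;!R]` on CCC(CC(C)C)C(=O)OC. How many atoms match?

8

The query [CX4;!R] means: aliphatic carbon with four total connections, not in a ring.
Check the 11 heavy atoms by environment: 8× C (X4, acyclic) → match; 1× C (X3, acyclic) → no; 1× O (X1, acyclic) → no; 1× O (X2, acyclic) → no.
That gives 8 matching atoms.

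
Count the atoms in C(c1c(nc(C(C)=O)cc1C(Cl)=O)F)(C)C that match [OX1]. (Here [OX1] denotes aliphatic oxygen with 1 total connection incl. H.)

2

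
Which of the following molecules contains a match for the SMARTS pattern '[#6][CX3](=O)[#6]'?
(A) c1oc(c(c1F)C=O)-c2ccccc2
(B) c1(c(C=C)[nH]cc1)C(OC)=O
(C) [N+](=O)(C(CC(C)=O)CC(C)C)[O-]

C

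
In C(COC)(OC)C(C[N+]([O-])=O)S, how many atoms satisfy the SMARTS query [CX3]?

The query [CX3] means: C with X3: aliphatic carbon with exactly 3 total connections.
Check the 12 heavy atoms by environment: 6× C (X4) → no; 2× O (X2) → no; 1× N (charge +1, X3) → no; 1× O (charge -1, X1) → no; 1× O (X1) → no; 1× S (X2) → no.
No environment satisfies the query, so 0 matching atoms.

0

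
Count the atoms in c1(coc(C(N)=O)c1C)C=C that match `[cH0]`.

The query [cH0] means: aromatic carbon with no attached hydrogen (substituted or ring-fusion).
Check the 11 heavy atoms by environment: 1× o (aromatic, H0) → no; 3× c (aromatic, H0) → match; 1× c (aromatic, H1) → no; 1× C (H3) → no; 1× C (H1) → no; 1× C (H2) → no; 1× C (H0) → no; 1× O (H0) → no; 1× N (H2) → no.
That gives 3 matching atoms.

3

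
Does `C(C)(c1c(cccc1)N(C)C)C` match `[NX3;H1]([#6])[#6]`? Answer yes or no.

No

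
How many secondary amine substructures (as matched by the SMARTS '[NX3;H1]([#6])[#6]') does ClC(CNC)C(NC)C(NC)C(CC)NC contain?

[NX3;H1]([#6])[#6] is the SMARTS for a secondary amine: a trivalent nitrogen with one H, bonded to two carbons.
The molecule carries 4 separate instances of an N-methylamino group (-NHCH3) meeting every constraint; each maps to a distinct set of atoms, giving 4 matches.

4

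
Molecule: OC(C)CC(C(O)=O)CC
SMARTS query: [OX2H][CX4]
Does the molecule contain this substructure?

Yes

The pattern [OX2H][CX4] describes a hydroxyl oxygen bound to an sp3 (X4) carbon — an aliphatic alcohol.
The molecule carries a hydroxyl group (-OH), whose atoms satisfy every constraint of the query, so the pattern matches.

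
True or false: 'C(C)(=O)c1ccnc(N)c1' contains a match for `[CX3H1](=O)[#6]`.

False

The pattern [CX3H1](=O)[#6] describes an sp2 carbon with one H, double-bonded to O and single-bonded to carbon — an aldehyde.
The closest candidate here is an acetyl/ketone group (-C(=O)CH3), but the carbonyl carbon has H0 (two carbon neighbours), not H1. No other fragment satisfies the full query, so there is no match.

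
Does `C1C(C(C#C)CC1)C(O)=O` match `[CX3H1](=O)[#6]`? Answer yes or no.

No

The pattern [CX3H1](=O)[#6] describes an sp2 carbon with one H, double-bonded to O and single-bonded to carbon — an aldehyde.
The closest candidate here is a carboxylic acid group (-C(=O)OH), but the carbonyl carbon has H0 and is bonded to O, not H1. No other fragment satisfies the full query, so there is no match.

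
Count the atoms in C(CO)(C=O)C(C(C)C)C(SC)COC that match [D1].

6

Check the 15 heavy atoms by environment: 3× C (D2) → no; 4× C (D3) → no; 4× C (D1) → match; 2× O (D1) → match; 1× O (D2) → no; 1× S (D2) → no.
Summing the matching environments: 4 + 2 = 6 matching atoms.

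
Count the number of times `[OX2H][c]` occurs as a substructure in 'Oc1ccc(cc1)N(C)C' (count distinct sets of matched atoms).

1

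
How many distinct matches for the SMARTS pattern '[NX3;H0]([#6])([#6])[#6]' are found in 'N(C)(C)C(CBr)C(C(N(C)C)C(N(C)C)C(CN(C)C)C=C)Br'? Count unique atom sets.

[NX3;H0]([#6])([#6])[#6] is the SMARTS for a tertiary amine: a trivalent nitrogen with no H, bonded to three carbons.
The molecule carries 4 separate instances of a dimethylamino group (-N(CH3)2) meeting every constraint; each maps to a distinct set of atoms, giving 4 matches.

4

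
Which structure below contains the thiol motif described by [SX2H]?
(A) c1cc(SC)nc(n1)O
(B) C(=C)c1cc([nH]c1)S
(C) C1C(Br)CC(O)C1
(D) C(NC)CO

B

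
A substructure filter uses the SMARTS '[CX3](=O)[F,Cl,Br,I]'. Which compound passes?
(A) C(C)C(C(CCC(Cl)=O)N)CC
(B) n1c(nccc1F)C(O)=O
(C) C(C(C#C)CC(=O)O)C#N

A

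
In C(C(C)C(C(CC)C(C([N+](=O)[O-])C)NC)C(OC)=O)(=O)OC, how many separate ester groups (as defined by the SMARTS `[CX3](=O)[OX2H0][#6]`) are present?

2

[CX3](=O)[OX2H0][#6] is the SMARTS for an ester: a carbonyl carbon bonded to an oxygen that is itself bonded to carbon (no H on that O).
The molecule carries 2 separate instances of a methyl-ester group (-C(=O)OCH3) meeting every constraint; each maps to a distinct set of atoms, giving 2 matches.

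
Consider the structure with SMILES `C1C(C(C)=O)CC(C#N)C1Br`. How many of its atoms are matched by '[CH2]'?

2

The query [CH2] means: aliphatic carbon with exactly two hydrogens.
Check the 11 heavy atoms by environment: 3× C (H1) → no; 2× C (H2) → match; 2× C (H0) → no; 1× N (H0) → no; 1× Br (H0) → no; 1× O (H0) → no; 1× C (H3) → no.
That gives 2 matching atoms.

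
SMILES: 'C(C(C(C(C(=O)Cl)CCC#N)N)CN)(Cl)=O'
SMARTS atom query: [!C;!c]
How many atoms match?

The query [!C;!c] means: neither aliphatic nor aromatic carbon — same as [!#6].
Check the 16 heavy atoms by environment: 9× C → no; 2× O → match; 2× Cl → match; 3× N → match.
Summing the matching environments: 2 + 2 + 3 = 7 matching atoms.

7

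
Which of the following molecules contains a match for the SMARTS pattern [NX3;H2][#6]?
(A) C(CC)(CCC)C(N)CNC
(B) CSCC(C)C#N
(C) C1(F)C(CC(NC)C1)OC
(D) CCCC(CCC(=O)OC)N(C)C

A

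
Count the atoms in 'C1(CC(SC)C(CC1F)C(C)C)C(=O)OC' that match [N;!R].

0

The query [N;!R] means: aliphatic nitrogen not in a ring.
Check the 16 heavy atoms by environment: 6× C (in 6-ring) → no; 1× F (acyclic) → no; 1× S (acyclic) → no; 6× C (acyclic) → no; 2× O (acyclic) → no.
No environment satisfies the query, so 0 matching atoms.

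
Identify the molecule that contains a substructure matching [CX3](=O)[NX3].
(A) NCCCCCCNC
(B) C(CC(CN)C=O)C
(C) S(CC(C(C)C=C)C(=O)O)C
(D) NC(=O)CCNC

D

[CX3](=O)[NX3] describes a carbonyl carbon bonded to a trivalent nitrogen (an amide).
(A) has a primary amino group (-NH2) but the -NH2 is not attached to a carbonyl carbon.
(B) has a primary amino group (-NH2) but the -NH2 is not attached to a carbonyl carbon.
(C) has a carboxylic acid group (-C(=O)OH) but the carbonyl is bonded to O, not to an NX3 nitrogen.
(D) contains a primary amide (-C(=O)NH2), which satisfies every atom and bond constraint.
So the answer is (D).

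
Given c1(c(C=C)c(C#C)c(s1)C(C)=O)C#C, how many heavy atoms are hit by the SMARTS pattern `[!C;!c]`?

The query [!C;!c] means: neither aliphatic nor aromatic carbon — same as [!#6].
Check the 14 heavy atoms by environment: 1× s (aromatic) → match; 4× c (aromatic) → no; 8× C → no; 1× O → match.
Summing the matching environments: 1 + 1 = 2 matching atoms.

2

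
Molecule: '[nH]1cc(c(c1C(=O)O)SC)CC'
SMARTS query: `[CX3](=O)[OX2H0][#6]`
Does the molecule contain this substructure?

No

The pattern [CX3](=O)[OX2H0][#6] describes a carbonyl carbon bonded to an oxygen that is itself bonded to carbon (no H on that O) — an ester.
The closest candidate here is a carboxylic acid group (-C(=O)OH), but the singly-bonded O carries H (OX2H1, not H0). No other fragment satisfies the full query, so there is no match.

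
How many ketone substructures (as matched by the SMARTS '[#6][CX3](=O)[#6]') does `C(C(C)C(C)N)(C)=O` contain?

[#6][CX3](=O)[#6] is the SMARTS for a ketone: a carbonyl carbon (no H) flanked by two carbons.
Exactly one fragment in the molecule meets all constraints, giving 1 match.

1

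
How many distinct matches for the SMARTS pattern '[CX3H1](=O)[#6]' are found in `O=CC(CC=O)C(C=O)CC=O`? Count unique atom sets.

[CX3H1](=O)[#6] is the SMARTS for an aldehyde: an sp2 carbon with one H, double-bonded to O and single-bonded to carbon.
The molecule carries 4 separate instances of an aldehyde (-CHO) meeting every constraint; each maps to a distinct set of atoms, giving 4 matches.

4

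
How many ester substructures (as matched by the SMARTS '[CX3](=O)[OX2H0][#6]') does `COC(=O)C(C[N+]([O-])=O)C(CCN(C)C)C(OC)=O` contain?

2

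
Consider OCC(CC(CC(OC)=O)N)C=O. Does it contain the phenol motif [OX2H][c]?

The pattern [OX2H][c] describes a hydroxyl oxygen attached to an aromatic carbon — a phenol.
The closest candidate here is a hydroxyl group (-OH), but the -OH is on an aliphatic carbon, not an aromatic c. No other fragment satisfies the full query, so there is no match.

No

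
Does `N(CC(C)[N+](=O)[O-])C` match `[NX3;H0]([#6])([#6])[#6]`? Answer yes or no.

No

The pattern [NX3;H0]([#6])([#6])[#6] describes a trivalent nitrogen with no H, bonded to three carbons — a tertiary amine.
The closest candidate here is an N-methylamino group (-NHCH3), but the nitrogen still has one H (H1), not H0. No other fragment satisfies the full query, so there is no match.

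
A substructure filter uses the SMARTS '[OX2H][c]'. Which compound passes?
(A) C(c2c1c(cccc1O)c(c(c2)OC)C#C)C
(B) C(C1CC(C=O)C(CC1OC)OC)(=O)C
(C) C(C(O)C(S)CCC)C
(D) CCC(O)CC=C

A

[OX2H][c] describes a hydroxyl oxygen attached to an aromatic carbon (a phenol).
(A) contains a hydroxyl group (-OH), which satisfies every atom and bond constraint.
(B) has a methoxy ether (-OCH3) but the oxygen has H0, not H1.
(C) has a hydroxyl group (-OH) but the -OH is on an aliphatic carbon, not an aromatic c.
(D) has a hydroxyl group (-OH) but the -OH is on an aliphatic carbon, not an aromatic c.
So the answer is (A).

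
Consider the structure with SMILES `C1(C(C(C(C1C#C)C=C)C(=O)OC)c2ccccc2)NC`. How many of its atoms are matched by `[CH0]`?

The query [CH0] means: aliphatic carbon with no attached hydrogen.
Check the 21 heavy atoms by environment: 7× C (H1) → no; 1× N (H1) → no; 2× C (H3) → no; 1× c (aromatic, H0) → no; 5× c (aromatic, H1) → no; 2× C (H0) → match; 2× O (H0) → no; 1× C (H2) → no.
That gives 2 matching atoms.

2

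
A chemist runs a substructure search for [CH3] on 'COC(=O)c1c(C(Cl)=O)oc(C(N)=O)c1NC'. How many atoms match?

2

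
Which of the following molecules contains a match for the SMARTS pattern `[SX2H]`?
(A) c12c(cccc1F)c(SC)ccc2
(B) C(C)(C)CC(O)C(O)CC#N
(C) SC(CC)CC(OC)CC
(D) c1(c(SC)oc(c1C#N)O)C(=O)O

[SX2H] describes an aliphatic sulfur with two connections, one being H (a thiol).
(A) has a methylthio ether (-SCH3) but the sulfur has H0 (bonded to two carbons), not H1.
(B) has a hydroxyl group (-OH) but it is an -OH, not an -SH.
(C) contains a thiol (-SH), which satisfies every atom and bond constraint.
(D) has a methylthio ether (-SCH3) but the sulfur has H0 (bonded to two carbons), not H1.
So the answer is (C).

C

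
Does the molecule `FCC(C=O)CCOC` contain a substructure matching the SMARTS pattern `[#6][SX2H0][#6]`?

The pattern [#6][SX2H0][#6] describes an aliphatic sulfur bridging two carbons with no H on the sulfur — a thioether.
The closest candidate here is a methoxy ether (-OCH3), but the bridging atom is O, not S. No other fragment satisfies the full query, so there is no match.

No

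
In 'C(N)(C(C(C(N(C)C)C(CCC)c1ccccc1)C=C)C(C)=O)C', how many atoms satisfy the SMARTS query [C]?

15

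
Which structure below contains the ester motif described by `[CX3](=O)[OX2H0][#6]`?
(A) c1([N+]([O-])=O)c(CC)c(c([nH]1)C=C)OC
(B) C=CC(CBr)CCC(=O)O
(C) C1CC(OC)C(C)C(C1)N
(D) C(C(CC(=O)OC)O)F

[CX3](=O)[OX2H0][#6] describes a carbonyl carbon bonded to an oxygen that is itself bonded to carbon (no H on that O) (an ester).
(A) has a methoxy ether (-OCH3) but the ether oxygen is not adjacent to a C=O carbon.
(B) has a carboxylic acid group (-C(=O)OH) but the singly-bonded O carries H (OX2H1, not H0).
(C) has a methoxy ether (-OCH3) but the ether oxygen is not adjacent to a C=O carbon.
(D) contains a methyl-ester group (-C(=O)OCH3), which satisfies every atom and bond constraint.
So the answer is (D).

D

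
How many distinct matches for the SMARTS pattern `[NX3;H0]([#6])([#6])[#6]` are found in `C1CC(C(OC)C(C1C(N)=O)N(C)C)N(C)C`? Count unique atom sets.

2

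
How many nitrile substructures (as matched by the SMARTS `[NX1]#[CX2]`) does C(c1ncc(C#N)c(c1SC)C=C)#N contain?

[NX1]#[CX2] is the SMARTS for a nitrile: a nitrogen triple-bonded to a two-connected carbon.
The molecule carries 2 separate instances of a nitrile (-C#N) meeting every constraint; each maps to a distinct set of atoms, giving 2 matches.

2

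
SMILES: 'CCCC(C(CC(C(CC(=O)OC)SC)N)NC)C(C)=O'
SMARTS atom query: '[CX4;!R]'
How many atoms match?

13

The query [CX4;!R] means: aliphatic carbon with four total connections, not in a ring.
Check the 21 heavy atoms by environment: 13× C (X4, acyclic) → match; 1× S (X2, acyclic) → no; 2× N (X3, acyclic) → no; 2× C (X3, acyclic) → no; 2× O (X1, acyclic) → no; 1× O (X2, acyclic) → no.
That gives 13 matching atoms.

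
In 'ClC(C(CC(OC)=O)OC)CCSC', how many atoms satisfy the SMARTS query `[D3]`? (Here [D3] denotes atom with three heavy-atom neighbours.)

The query [D3] means: atom with exactly three heavy-atom neighbours.
Check the 14 heavy atoms by environment: 3× C (D2) → no; 3× C (D3) → match; 2× O (D2) → no; 3× C (D1) → no; 1× Cl (D1) → no; 1× O (D1) → no; 1× S (D2) → no.
That gives 3 matching atoms.

3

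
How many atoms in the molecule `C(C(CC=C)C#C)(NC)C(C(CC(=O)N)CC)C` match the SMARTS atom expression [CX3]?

3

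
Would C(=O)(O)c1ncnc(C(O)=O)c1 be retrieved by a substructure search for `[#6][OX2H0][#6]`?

No

The pattern [#6][OX2H0][#6] describes an aliphatic oxygen bridging two carbons with no H on the oxygen — an ether.
The closest candidate here is a carboxylic acid group (-C(=O)OH), but the -OH oxygen has H1; the =O is OX1, not OX2. No other fragment satisfies the full query, so there is no match.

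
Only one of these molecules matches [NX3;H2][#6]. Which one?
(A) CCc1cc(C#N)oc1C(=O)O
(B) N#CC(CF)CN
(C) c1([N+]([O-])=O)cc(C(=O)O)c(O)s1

B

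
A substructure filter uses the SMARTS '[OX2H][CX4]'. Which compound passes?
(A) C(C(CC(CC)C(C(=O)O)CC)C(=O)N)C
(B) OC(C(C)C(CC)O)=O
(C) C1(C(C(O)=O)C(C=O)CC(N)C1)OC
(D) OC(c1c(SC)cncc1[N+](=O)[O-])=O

B

[OX2H][CX4] describes a hydroxyl oxygen bound to an sp3 (X4) carbon (an aliphatic alcohol).
(A) has a carboxylic acid group (-C(=O)OH) but the -OH is on a CX3 carbonyl carbon, not a CX4 carbon.
(B) contains a hydroxyl group (-OH), which satisfies every atom and bond constraint.
(C) has a methoxy ether (-OCH3) but the oxygen has H0 (ether), not H1.
(D) has a carboxylic acid group (-C(=O)OH) but the -OH is on a CX3 carbonyl carbon, not a CX4 carbon.
So the answer is (B).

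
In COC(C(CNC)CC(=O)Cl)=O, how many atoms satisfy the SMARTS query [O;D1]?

2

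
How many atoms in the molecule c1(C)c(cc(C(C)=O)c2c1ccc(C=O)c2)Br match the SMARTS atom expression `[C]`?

Check the 17 heavy atoms by environment: 10× c (aromatic) → no; 4× C → match; 2× O → no; 1× Br → no.
That gives 4 matching atoms.

4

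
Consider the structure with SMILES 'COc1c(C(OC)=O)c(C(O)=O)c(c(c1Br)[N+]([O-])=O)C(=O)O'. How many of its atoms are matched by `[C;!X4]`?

3

The query [C;!X4] means: aliphatic carbon that does not have four total connections.
Check the 22 heavy atoms by environment: 6× c (aromatic, X3) → no; 3× C (X3) → match; 4× O (X1) → no; 4× O (X2) → no; 2× C (X4) → no; 1× Br (X1) → no; 1× N (charge +1, X3) → no; 1× O (charge -1, X1) → no.
That gives 3 matching atoms.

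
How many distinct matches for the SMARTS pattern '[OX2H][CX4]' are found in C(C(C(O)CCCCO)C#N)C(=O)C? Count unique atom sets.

[OX2H][CX4] is the SMARTS for an aliphatic alcohol: a hydroxyl oxygen bound to an sp3 (X4) carbon.
The molecule carries 2 separate instances of a hydroxyl group (-OH) meeting every constraint; each maps to a distinct set of atoms, giving 2 matches.

2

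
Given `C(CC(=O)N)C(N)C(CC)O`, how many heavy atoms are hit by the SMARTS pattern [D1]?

5

The query [D1] means: atom with exactly one heavy-atom neighbour (degree 1).
Check the 11 heavy atoms by environment: 1× C (D1) → match; 3× C (D2) → no; 3× C (D3) → no; 2× O (D1) → match; 2× N (D1) → match.
Summing the matching environments: 1 + 2 + 2 = 5 matching atoms.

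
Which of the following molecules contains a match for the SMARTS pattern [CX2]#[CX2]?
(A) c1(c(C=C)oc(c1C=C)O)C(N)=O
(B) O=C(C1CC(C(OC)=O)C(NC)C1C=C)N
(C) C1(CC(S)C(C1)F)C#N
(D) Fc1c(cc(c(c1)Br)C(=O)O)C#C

[CX2]#[CX2] describes a carbon-carbon triple bond (an alkyne).
(A) has a vinyl group (-CH=CH2) but the C=C is a double bond; both carbons are CX3, not CX2.
(B) has a vinyl group (-CH=CH2) but the C=C is a double bond; both carbons are CX3, not CX2.
(C) has a nitrile (-C#N) but the triple bond is C#N, not C#C.
(D) contains an ethynyl group (-C#CH), which satisfies every atom and bond constraint.
So the answer is (D).

D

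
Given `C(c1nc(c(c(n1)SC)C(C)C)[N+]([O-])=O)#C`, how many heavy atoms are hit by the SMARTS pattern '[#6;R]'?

Check the 16 heavy atoms by environment: 2× n (aromatic, in 6-ring) → no; 4× c (aromatic, in 6-ring) → match; 6× C (acyclic) → no; 1× N (charge +1, acyclic) → no; 1× O (charge -1, acyclic) → no; 1× O (acyclic) → no; 1× S (acyclic) → no.
That gives 4 matching atoms.

4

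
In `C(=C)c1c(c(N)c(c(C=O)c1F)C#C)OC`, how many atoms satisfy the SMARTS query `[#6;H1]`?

The query [#6;H1] means: any carbon bearing exactly one hydrogen.
Check the 16 heavy atoms by environment: 6× c (aromatic, H0) → no; 3× C (H1) → match; 1× C (H2) → no; 1× C (H0) → no; 2× O (H0) → no; 1× C (H3) → no; 1× F (H0) → no; 1× N (H2) → no.
That gives 3 matching atoms.

3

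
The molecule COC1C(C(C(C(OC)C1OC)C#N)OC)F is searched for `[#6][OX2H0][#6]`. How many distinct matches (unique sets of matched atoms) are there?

4

[#6][OX2H0][#6] is the SMARTS for an ether: an aliphatic oxygen bridging two carbons with no H on the oxygen.
The molecule carries 4 separate instances of a methoxy ether (-OCH3) meeting every constraint; each maps to a distinct set of atoms, giving 4 matches.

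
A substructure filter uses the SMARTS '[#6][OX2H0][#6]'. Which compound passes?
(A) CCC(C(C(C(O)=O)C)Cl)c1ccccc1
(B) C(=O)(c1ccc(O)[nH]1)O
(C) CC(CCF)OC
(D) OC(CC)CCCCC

[#6][OX2H0][#6] describes an aliphatic oxygen bridging two carbons with no H on the oxygen (an ether).
(A) has a carboxylic acid group (-C(=O)OH) but the -OH oxygen has H1; the =O is OX1, not OX2.
(B) has a carboxylic acid group (-C(=O)OH) but the -OH oxygen has H1; the =O is OX1, not OX2.
(C) contains a methoxy ether (-OCH3), which satisfies every atom and bond constraint.
(D) has a hydroxyl group (-OH) but the oxygen has H1, not H0 bridging two carbons.
So the answer is (C).

C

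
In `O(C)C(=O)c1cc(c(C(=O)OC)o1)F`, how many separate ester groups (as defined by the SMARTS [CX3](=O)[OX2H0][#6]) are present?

2

[CX3](=O)[OX2H0][#6] is the SMARTS for an ester: a carbonyl carbon bonded to an oxygen that is itself bonded to carbon (no H on that O).
The molecule carries 2 separate instances of a methyl-ester group (-C(=O)OCH3) meeting every constraint; each maps to a distinct set of atoms, giving 2 matches.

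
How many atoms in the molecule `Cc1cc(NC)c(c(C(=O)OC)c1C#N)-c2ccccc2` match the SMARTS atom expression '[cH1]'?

6

Check the 21 heavy atoms by environment: 6× c (aromatic, H0) → no; 6× c (aromatic, H1) → match; 3× C (H3) → no; 2× C (H0) → no; 1× N (H0) → no; 2× O (H0) → no; 1× N (H1) → no.
That gives 6 matching atoms.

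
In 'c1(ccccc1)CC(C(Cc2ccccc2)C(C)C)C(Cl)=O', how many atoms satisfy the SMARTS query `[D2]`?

12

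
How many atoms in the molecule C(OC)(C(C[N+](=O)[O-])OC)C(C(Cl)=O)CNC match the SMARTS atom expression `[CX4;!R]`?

8

The query [CX4;!R] means: aliphatic carbon with four total connections, not in a ring.
Check the 17 heavy atoms by environment: 8× C (X4, acyclic) → match; 1× C (X3, acyclic) → no; 2× O (X1, acyclic) → no; 1× Cl (X1, acyclic) → no; 1× N (charge +1, X3, acyclic) → no; 1× O (charge -1, X1, acyclic) → no; 2× O (X2, acyclic) → no; 1× N (X3, acyclic) → no.
That gives 8 matching atoms.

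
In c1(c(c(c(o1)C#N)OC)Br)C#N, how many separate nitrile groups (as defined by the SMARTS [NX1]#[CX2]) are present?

[NX1]#[CX2] is the SMARTS for a nitrile: a nitrogen triple-bonded to a two-connected carbon.
The molecule carries 2 separate instances of a nitrile (-C#N) meeting every constraint; each maps to a distinct set of atoms, giving 2 matches.

2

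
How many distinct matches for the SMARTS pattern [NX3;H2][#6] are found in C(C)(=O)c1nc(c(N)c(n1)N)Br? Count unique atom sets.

[NX3;H2][#6] is the SMARTS for a primary amine: a trivalent nitrogen with two H attached to carbon.
The molecule carries 2 separate instances of a primary amino group (-NH2) meeting every constraint; each maps to a distinct set of atoms, giving 2 matches.

2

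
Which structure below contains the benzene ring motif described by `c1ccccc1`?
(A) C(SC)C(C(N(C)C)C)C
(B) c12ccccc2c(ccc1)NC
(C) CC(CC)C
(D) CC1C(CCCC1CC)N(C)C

c1ccccc1 describes six aromatic carbons in a ring (a benzene ring).
(A) has a methyl group (-CH3) but no six-membered all-carbon aromatic ring is present.
(B) contains the required atom environment, so the pattern matches.
(C) has a methyl group (-CH3) but no six-membered all-carbon aromatic ring is present.
(D) has a methyl group (-CH3) but no six-membered all-carbon aromatic ring is present.
So the answer is (B).

B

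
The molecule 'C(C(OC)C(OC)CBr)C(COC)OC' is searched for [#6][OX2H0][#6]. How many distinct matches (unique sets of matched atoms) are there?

4

[#6][OX2H0][#6] is the SMARTS for an ether: an aliphatic oxygen bridging two carbons with no H on the oxygen.
The molecule carries 4 separate instances of a methoxy ether (-OCH3) meeting every constraint; each maps to a distinct set of atoms, giving 4 matches.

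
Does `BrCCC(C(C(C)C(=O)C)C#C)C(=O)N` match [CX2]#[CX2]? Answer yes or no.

The pattern [CX2]#[CX2] describes a carbon-carbon triple bond — an alkyne.
The molecule carries an ethynyl group (-C#CH), whose atoms satisfy every constraint of the query, so the pattern matches.

Yes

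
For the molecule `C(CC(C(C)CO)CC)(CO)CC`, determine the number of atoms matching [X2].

2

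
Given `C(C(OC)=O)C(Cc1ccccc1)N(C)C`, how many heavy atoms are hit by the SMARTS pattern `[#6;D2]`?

7

The query [#6;D2] means: any carbon bonded to exactly two heavy atoms.
Check the 16 heavy atoms by environment: 2× C (D2) → match; 2× C (D3) → no; 1× N (D3) → no; 3× C (D1) → no; 1× O (D1) → no; 1× O (D2) → no; 1× c (aromatic, D3) → no; 5× c (aromatic, D2) → match.
Summing the matching environments: 2 + 5 = 7 matching atoms.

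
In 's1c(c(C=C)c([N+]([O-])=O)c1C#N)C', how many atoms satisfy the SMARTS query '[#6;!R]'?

4

The query [#6;!R] means: carbon not in any ring.
Check the 13 heavy atoms by environment: 1× s (aromatic, in 5-ring) → no; 4× c (aromatic, in 5-ring) → no; 4× C (acyclic) → match; 1× N (charge +1, acyclic) → no; 1× O (charge -1, acyclic) → no; 1× O (acyclic) → no; 1× N (acyclic) → no.
That gives 4 matching atoms.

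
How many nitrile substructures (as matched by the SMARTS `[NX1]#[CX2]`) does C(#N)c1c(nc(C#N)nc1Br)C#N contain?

3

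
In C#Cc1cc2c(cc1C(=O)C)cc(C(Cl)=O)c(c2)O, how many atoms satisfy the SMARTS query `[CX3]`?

Check the 19 heavy atoms by environment: 10× c (aromatic, X3) → no; 2× C (X2) → no; 2× C (X3) → match; 2× O (X1) → no; 1× C (X4) → no; 1× Cl (X1) → no; 1× O (X2) → no.
That gives 2 matching atoms.

2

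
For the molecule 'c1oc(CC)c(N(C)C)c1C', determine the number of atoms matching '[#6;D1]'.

4

Check the 11 heavy atoms by environment: 1× o (aromatic, D2) → no; 3× c (aromatic, D3) → no; 1× c (aromatic, D2) → no; 4× C (D1) → match; 1× C (D2) → no; 1× N (D3) → no.
That gives 4 matching atoms.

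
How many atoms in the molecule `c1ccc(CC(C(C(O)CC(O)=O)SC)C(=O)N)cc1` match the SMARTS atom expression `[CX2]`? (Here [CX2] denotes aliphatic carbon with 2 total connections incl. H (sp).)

The query [CX2] means: C with X2: aliphatic carbon with exactly 2 total connections.
Check the 20 heavy atoms by environment: 6× C (X4) → no; 2× O (X2) → no; 2× C (X3) → no; 2× O (X1) → no; 1× N (X3) → no; 6× c (aromatic, X3) → no; 1× S (X2) → no.
No environment satisfies the query, so 0 matching atoms.

0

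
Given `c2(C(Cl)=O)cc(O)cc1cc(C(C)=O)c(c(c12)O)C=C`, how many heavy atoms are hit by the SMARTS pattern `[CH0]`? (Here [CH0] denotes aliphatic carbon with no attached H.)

2

The query [CH0] means: aliphatic carbon with no attached hydrogen.
Check the 20 heavy atoms by environment: 7× c (aromatic, H0) → no; 3× c (aromatic, H1) → no; 2× C (H0) → match; 2× O (H0) → no; 1× Cl (H0) → no; 1× C (H3) → no; 1× C (H1) → no; 1× C (H2) → no; 2× O (H1) → no.
That gives 2 matching atoms.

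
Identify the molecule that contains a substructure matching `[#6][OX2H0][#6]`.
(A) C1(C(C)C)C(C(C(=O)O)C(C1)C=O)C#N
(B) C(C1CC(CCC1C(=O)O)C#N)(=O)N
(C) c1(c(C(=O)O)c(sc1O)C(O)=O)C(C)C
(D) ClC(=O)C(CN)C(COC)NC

D

[#6][OX2H0][#6] describes an aliphatic oxygen bridging two carbons with no H on the oxygen (an ether).
(A) has a carboxylic acid group (-C(=O)OH) but the -OH oxygen has H1; the =O is OX1, not OX2.
(B) has a carboxylic acid group (-C(=O)OH) but the -OH oxygen has H1; the =O is OX1, not OX2.
(C) has a carboxylic acid group (-C(=O)OH) but the -OH oxygen has H1; the =O is OX1, not OX2.
(D) contains a methoxy ether (-OCH3), which satisfies every atom and bond constraint.
So the answer is (D).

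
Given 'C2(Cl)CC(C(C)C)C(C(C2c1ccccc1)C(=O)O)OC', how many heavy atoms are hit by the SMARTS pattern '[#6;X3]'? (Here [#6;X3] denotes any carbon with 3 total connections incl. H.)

7

The query [#6;X3] means: any carbon (aromatic or not) with three total connections.
Check the 21 heavy atoms by environment: 10× C (X4) → no; 1× Cl (X1) → no; 1× C (X3) → match; 1× O (X1) → no; 2× O (X2) → no; 6× c (aromatic, X3) → match.
Summing the matching environments: 1 + 6 = 7 matching atoms.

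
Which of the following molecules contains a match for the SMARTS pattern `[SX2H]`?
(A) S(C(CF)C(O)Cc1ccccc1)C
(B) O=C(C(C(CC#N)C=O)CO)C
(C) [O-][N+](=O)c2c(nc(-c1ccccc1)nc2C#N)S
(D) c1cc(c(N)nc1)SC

[SX2H] describes an aliphatic sulfur with two connections, one being H (a thiol).
(A) has a hydroxyl group (-OH) but it is an -OH, not an -SH.
(B) has a hydroxyl group (-OH) but it is an -OH, not an -SH.
(C) contains a thiol (-SH), which satisfies every atom and bond constraint.
(D) has a methylthio ether (-SCH3) but the sulfur has H0 (bonded to two carbons), not H1.
So the answer is (C).

C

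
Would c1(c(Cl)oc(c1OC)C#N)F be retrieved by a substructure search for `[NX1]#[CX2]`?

The pattern [NX1]#[CX2] describes a nitrogen triple-bonded to a two-connected carbon — a nitrile.
The molecule carries a nitrile (-C#N), whose atoms satisfy every constraint of the query, so the pattern matches.

Yes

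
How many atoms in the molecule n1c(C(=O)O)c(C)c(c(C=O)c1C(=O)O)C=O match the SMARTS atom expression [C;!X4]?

The query [C;!X4] means: aliphatic carbon that does not have four total connections.
Check the 17 heavy atoms by environment: 1× n (aromatic, X2) → no; 5× c (aromatic, X3) → no; 4× C (X3) → match; 4× O (X1) → no; 2× O (X2) → no; 1× C (X4) → no.
That gives 4 matching atoms.

4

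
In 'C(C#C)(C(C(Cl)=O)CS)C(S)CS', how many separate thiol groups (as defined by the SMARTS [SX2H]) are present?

[SX2H] is the SMARTS for a thiol: an aliphatic sulfur with two connections, one being H.
The molecule carries 3 separate instances of a thiol (-SH) meeting every constraint; each maps to a distinct set of atoms, giving 3 matches.

3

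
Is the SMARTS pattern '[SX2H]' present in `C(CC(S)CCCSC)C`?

Yes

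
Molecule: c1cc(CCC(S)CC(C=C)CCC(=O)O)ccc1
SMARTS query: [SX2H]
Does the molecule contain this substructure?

Yes

The pattern [SX2H] describes an aliphatic sulfur with two connections, one being H — a thiol.
The molecule carries a thiol (-SH), whose atoms satisfy every constraint of the query, so the pattern matches.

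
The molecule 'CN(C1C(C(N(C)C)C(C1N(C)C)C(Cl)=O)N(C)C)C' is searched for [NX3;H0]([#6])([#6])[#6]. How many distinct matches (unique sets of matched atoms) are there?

4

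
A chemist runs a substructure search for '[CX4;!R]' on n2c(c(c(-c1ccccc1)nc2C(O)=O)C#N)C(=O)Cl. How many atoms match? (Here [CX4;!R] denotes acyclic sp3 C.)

0

Check the 20 heavy atoms by environment: 2× n (aromatic, X2, in 6-ring) → no; 10× c (aromatic, X3, in 6-ring) → no; 1× C (X2, acyclic) → no; 1× N (X1, acyclic) → no; 2× C (X3, acyclic) → no; 2× O (X1, acyclic) → no; 1× O (X2, acyclic) → no; 1× Cl (X1, acyclic) → no.
No environment satisfies the query, so 0 matching atoms.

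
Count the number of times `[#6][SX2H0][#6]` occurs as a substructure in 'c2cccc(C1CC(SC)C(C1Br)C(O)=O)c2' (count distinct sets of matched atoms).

[#6][SX2H0][#6] is the SMARTS for a thioether: an aliphatic sulfur bridging two carbons with no H on the sulfur.
Exactly one fragment in the molecule meets all constraints, giving 1 match.

1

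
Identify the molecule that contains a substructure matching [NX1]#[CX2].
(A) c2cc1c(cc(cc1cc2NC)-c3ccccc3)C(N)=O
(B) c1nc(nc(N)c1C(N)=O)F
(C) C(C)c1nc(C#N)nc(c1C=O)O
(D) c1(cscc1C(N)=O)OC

C

[NX1]#[CX2] describes a nitrogen triple-bonded to a two-connected carbon (a nitrile).
(A) has a primary amide (-C(=O)NH2) but the nitrogen is NX3, not NX1.
(B) has a primary amino group (-NH2) but the nitrogen is NX3 (three connections), not NX1 triple-bonded.
(C) contains a nitrile (-C#N), which satisfies every atom and bond constraint.
(D) has a primary amide (-C(=O)NH2) but the nitrogen is NX3, not NX1.
So the answer is (C).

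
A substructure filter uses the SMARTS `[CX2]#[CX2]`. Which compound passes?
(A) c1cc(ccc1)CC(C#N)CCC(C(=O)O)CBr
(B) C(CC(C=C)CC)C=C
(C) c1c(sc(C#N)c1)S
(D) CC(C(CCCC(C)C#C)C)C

D

[CX2]#[CX2] describes a carbon-carbon triple bond (an alkyne).
(A) has a nitrile (-C#N) but the triple bond is C#N, not C#C.
(B) has a vinyl group (-CH=CH2) but the C=C is a double bond; both carbons are CX3, not CX2.
(C) has a nitrile (-C#N) but the triple bond is C#N, not C#C.
(D) contains an ethynyl group (-C#CH), which satisfies every atom and bond constraint.
So the answer is (D).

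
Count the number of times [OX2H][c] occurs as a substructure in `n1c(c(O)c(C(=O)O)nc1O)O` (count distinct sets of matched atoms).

3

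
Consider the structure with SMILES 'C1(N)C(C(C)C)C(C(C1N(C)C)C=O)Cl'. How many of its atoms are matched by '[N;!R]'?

The query [N;!R] means: aliphatic nitrogen not in a ring.
Check the 15 heavy atoms by environment: 5× C (in 5-ring) → no; 2× N (acyclic) → match; 1× Cl (acyclic) → no; 6× C (acyclic) → no; 1× O (acyclic) → no.
That gives 2 matching atoms.

2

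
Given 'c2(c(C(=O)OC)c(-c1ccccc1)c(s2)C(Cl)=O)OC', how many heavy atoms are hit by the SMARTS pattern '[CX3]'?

2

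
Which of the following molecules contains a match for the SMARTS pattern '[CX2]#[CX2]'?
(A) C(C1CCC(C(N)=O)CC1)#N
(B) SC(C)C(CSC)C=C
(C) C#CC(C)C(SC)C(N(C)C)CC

[CX2]#[CX2] describes a carbon-carbon triple bond (an alkyne).
(A) has a nitrile (-C#N) but the triple bond is C#N, not C#C.
(B) has a vinyl group (-CH=CH2) but the C=C is a double bond; both carbons are CX3, not CX2.
(C) contains an ethynyl group (-C#CH), which satisfies every atom and bond constraint.
So the answer is (C).

C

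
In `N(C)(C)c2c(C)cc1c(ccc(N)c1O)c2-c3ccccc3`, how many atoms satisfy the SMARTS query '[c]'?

The query [c] means: lowercase c matches aromatic carbon only.
Check the 22 heavy atoms by environment: 16× c (aromatic) → match; 1× O → no; 3× C → no; 2× N → no.
That gives 16 matching atoms.

16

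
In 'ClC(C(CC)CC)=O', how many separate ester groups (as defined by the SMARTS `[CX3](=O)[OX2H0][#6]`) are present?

0

[CX3](=O)[OX2H0][#6] is the SMARTS for an ester: a carbonyl carbon bonded to an oxygen that is itself bonded to carbon (no H on that O).
No fragment in the molecule satisfies every constraint, giving 0 matches.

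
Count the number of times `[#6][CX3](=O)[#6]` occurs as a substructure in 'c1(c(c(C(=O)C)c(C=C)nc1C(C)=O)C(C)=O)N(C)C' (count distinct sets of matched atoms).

3

[#6][CX3](=O)[#6] is the SMARTS for a ketone: a carbonyl carbon (no H) flanked by two carbons.
The molecule carries 3 separate instances of an acetyl/ketone group (-C(=O)CH3) meeting every constraint; each maps to a distinct set of atoms, giving 3 matches.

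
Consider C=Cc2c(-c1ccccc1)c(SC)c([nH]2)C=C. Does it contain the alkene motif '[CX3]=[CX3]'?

Yes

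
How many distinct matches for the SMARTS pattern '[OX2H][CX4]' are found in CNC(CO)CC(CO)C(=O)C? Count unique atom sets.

2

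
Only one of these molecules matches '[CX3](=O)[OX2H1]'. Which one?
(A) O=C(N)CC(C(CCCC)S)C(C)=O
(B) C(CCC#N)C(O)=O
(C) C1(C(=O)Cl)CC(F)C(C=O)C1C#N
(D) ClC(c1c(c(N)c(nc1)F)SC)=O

B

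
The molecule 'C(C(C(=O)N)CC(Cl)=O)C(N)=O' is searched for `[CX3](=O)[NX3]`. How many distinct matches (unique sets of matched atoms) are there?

[CX3](=O)[NX3] is the SMARTS for an amide: a carbonyl carbon bonded to a trivalent nitrogen.
The molecule carries 2 separate instances of a primary amide (-C(=O)NH2) meeting every constraint; each maps to a distinct set of atoms, giving 2 matches.

2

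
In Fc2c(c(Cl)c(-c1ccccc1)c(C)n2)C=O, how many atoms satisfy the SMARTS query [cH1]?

5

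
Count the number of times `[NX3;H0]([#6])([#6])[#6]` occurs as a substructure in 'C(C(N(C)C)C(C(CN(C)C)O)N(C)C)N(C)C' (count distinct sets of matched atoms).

[NX3;H0]([#6])([#6])[#6] is the SMARTS for a tertiary amine: a trivalent nitrogen with no H, bonded to three carbons.
The molecule carries 4 separate instances of a dimethylamino group (-N(CH3)2) meeting every constraint; each maps to a distinct set of atoms, giving 4 matches.

4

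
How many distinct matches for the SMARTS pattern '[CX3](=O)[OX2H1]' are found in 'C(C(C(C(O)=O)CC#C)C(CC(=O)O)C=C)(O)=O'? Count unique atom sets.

[CX3](=O)[OX2H1] is the SMARTS for a carboxylic acid: an sp2 carbon double-bonded to O and single-bonded to an -OH oxygen.
The molecule carries 3 separate instances of a carboxylic acid group (-C(=O)OH) meeting every constraint; each maps to a distinct set of atoms, giving 3 matches.

3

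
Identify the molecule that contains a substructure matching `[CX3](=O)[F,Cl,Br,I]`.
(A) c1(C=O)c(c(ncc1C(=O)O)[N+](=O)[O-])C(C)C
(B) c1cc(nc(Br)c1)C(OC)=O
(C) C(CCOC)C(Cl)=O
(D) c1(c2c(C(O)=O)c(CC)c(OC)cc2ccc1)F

C

[CX3](=O)[F,Cl,Br,I] describes a carbonyl carbon bonded to a halogen (an acyl halide).
(A) has a carboxylic acid group (-C(=O)OH) but the carbonyl is bonded to -OH, not to a halogen.
(B) has a methyl-ester group (-C(=O)OCH3) but the carbonyl is bonded to -O-C, not to a halogen.
(C) contains an acyl chloride (-C(=O)Cl), which satisfies every atom and bond constraint.
(D) has a carboxylic acid group (-C(=O)OH) but the carbonyl is bonded to -OH, not to a halogen.
So the answer is (C).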